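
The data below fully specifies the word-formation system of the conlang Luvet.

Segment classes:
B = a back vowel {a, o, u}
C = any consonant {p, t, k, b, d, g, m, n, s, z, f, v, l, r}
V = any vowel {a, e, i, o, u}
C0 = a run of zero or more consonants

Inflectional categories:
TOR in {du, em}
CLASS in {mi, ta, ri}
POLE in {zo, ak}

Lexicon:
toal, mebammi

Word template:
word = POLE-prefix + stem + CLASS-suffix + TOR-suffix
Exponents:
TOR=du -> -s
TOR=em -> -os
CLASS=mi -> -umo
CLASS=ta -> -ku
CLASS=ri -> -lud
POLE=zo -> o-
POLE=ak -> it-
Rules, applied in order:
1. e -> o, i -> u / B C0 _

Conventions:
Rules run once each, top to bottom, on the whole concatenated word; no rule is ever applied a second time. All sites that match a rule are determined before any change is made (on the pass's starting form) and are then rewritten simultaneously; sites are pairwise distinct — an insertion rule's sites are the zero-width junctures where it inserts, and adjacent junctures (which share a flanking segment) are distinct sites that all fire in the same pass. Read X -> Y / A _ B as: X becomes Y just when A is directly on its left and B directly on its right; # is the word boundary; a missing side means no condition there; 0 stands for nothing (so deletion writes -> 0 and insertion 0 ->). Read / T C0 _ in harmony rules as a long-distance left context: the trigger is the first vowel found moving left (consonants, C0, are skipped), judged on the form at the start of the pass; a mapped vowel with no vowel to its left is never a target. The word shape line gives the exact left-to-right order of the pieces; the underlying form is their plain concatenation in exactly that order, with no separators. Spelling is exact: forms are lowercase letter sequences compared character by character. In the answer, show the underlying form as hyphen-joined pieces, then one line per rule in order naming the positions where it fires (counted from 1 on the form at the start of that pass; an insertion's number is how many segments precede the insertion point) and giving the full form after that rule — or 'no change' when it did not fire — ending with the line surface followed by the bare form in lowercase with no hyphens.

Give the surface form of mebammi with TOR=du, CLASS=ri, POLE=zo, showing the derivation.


underlying: o-mebammi-lud-s
1. e -> o, i -> u / B C0 _: fires at position(s) 3, 8: omobammuluds
surface: omobammuluds


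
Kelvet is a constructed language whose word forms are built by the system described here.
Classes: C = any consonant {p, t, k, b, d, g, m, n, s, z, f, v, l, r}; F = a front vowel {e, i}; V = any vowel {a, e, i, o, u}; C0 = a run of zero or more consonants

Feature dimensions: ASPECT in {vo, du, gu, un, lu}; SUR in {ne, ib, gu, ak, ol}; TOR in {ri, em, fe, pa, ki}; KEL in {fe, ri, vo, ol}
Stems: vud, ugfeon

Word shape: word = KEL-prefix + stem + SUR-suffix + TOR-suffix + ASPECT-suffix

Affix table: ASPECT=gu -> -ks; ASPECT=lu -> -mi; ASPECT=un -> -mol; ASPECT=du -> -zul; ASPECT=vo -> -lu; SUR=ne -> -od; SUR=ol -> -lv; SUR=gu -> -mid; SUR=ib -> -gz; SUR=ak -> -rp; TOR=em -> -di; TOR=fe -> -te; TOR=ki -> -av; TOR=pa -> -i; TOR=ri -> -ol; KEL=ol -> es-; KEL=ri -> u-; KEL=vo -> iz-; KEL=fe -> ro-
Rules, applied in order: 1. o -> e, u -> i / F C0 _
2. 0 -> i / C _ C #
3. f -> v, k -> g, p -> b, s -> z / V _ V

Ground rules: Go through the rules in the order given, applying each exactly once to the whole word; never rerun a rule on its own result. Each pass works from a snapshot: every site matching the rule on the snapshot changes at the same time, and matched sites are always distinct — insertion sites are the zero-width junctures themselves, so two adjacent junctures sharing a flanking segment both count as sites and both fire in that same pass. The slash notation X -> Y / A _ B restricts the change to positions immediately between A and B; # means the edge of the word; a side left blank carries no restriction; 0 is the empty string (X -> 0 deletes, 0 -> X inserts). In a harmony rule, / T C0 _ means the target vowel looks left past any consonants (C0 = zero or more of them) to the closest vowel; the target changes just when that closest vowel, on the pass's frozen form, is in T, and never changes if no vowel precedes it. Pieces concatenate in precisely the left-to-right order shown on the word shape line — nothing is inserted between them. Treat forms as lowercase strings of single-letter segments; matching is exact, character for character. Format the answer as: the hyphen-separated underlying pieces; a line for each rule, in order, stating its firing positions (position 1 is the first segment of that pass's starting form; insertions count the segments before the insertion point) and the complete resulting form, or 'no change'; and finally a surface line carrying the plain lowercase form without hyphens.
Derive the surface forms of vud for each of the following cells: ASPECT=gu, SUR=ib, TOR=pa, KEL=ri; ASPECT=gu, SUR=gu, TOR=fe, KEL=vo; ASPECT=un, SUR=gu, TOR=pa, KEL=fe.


cell ASPECT=gu, SUR=ib, TOR=pa, KEL=ri:
underlying: u-vud-gz-i-ks
1. o -> e, u -> i / F C0 _: no change
2. 0 -> i / C _ C #: inserts after position(s) 8: uvudgzikis
3. f -> v, k -> g, p -> b, s -> z / V _ V: fires at position(s) 8: uvudgzigis
surface: uvudgzigis

cell ASPECT=gu, SUR=gu, TOR=fe, KEL=vo:
underlying: iz-vud-mid-te-ks
1. o -> e, u -> i / F C0 _: fires at position(s) 4: izvidmidteks
2. 0 -> i / C _ C #: inserts after position(s) 11: izvidmidtekis
3. f -> v, k -> g, p -> b, s -> z / V _ V: fires at position(s) 11: izvidmidtegis
surface: izvidmidtegis

cell ASPECT=un, SUR=gu, TOR=pa, KEL=fe:
underlying: ro-vud-mid-i-mol
1. o -> e, u -> i / F C0 _: fires at position(s) 11: rovudmidimel
2. 0 -> i / C _ C #: no change
3. f -> v, k -> g, p -> b, s -> z / V _ V: no change
surface: rovudmidimel


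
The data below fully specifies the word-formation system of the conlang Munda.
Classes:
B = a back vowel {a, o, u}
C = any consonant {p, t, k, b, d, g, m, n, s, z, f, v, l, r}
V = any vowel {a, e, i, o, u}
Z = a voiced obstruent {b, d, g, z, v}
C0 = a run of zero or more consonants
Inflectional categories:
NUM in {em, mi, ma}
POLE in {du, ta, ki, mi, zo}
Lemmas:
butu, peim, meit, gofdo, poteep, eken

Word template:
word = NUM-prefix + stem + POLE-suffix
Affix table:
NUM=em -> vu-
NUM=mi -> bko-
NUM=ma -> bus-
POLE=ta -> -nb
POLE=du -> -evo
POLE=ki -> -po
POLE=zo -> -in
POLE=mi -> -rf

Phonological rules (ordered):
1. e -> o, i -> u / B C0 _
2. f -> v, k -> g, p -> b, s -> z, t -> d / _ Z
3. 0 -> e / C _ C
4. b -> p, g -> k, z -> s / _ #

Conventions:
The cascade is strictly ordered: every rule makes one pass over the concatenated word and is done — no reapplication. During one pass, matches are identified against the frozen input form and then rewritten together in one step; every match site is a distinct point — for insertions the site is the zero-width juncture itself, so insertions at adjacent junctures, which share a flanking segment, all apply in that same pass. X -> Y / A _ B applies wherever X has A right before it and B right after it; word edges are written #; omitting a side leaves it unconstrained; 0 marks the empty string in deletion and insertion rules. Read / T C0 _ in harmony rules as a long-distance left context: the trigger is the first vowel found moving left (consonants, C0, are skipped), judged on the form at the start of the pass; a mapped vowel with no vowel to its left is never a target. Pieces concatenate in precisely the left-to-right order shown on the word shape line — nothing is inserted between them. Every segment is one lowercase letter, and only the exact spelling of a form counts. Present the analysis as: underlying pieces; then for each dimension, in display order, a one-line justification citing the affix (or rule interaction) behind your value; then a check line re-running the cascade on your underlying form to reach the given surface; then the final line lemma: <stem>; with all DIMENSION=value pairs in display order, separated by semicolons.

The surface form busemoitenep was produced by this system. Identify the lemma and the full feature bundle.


underlying: bus-meit-nb
NUM=ma - signalled by the affix bus-
POLE=ta - signalled by the affix -nb
check: busmeitnb -> busmoitnb -> busmoitnb -> busemoiteneb -> busemoitenep
lemma: meit; NUM=ma; POLE=ta


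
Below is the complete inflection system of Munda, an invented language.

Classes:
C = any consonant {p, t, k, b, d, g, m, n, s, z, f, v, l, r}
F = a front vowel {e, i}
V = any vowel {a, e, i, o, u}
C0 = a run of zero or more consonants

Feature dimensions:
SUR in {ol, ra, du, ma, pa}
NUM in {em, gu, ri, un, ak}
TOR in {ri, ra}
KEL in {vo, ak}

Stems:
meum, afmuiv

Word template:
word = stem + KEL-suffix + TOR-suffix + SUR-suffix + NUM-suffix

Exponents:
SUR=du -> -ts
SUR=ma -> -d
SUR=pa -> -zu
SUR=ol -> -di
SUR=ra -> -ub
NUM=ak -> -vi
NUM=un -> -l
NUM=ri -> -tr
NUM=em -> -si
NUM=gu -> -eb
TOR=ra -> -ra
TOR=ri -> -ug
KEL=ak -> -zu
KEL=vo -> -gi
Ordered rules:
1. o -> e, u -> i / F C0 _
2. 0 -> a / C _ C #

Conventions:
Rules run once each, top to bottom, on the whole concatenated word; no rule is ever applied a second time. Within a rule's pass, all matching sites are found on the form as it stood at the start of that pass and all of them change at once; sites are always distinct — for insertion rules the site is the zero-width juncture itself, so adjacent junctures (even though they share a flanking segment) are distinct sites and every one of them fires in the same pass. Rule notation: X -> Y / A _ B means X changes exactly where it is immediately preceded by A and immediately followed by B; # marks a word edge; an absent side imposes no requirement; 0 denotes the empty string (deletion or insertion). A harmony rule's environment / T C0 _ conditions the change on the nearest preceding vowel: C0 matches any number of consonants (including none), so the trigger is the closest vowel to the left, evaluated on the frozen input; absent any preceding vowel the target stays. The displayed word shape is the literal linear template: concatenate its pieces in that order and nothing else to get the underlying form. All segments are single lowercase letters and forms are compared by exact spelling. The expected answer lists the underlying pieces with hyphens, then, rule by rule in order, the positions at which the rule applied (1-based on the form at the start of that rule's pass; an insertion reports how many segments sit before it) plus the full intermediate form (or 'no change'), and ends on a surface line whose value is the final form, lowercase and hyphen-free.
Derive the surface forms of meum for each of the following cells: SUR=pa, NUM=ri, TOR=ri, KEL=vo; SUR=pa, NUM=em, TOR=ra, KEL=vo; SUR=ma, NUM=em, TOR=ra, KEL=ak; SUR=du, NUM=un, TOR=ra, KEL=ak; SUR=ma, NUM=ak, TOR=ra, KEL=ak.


cell SUR=pa, NUM=ri, TOR=ri, KEL=vo:
underlying: meum-gi-ug-zu-tr
1. o -> e, u -> i / F C0 _: fires at position(s) 3, 7: meimgiigzutr
2. 0 -> a / C _ C #: inserts after position(s) 11: meimgiigzutar
surface: meimgiigzutar

cell SUR=pa, NUM=em, TOR=ra, KEL=vo:
underlying: meum-gi-ra-zu-si
1. o -> e, u -> i / F C0 _: fires at position(s) 3: meimgirazusi
2. 0 -> a / C _ C #: no change
surface: meimgirazusi

cell SUR=ma, NUM=em, TOR=ra, KEL=ak:
underlying: meum-zu-ra-d-si
1. o -> e, u -> i / F C0 _: fires at position(s) 3: meimzuradsi
2. 0 -> a / C _ C #: no change
surface: meimzuradsi

cell SUR=du, NUM=un, TOR=ra, KEL=ak:
underlying: meum-zu-ra-ts-l
1. o -> e, u -> i / F C0 _: fires at position(s) 3: meimzuratsl
2. 0 -> a / C _ C #: inserts after position(s) 10: meimzuratsal
surface: meimzuratsal

cell SUR=ma, NUM=ak, TOR=ra, KEL=ak:
underlying: meum-zu-ra-d-vi
1. o -> e, u -> i / F C0 _: fires at position(s) 3: meimzuradvi
2. 0 -> a / C _ C #: no change
surface: meimzuradvi


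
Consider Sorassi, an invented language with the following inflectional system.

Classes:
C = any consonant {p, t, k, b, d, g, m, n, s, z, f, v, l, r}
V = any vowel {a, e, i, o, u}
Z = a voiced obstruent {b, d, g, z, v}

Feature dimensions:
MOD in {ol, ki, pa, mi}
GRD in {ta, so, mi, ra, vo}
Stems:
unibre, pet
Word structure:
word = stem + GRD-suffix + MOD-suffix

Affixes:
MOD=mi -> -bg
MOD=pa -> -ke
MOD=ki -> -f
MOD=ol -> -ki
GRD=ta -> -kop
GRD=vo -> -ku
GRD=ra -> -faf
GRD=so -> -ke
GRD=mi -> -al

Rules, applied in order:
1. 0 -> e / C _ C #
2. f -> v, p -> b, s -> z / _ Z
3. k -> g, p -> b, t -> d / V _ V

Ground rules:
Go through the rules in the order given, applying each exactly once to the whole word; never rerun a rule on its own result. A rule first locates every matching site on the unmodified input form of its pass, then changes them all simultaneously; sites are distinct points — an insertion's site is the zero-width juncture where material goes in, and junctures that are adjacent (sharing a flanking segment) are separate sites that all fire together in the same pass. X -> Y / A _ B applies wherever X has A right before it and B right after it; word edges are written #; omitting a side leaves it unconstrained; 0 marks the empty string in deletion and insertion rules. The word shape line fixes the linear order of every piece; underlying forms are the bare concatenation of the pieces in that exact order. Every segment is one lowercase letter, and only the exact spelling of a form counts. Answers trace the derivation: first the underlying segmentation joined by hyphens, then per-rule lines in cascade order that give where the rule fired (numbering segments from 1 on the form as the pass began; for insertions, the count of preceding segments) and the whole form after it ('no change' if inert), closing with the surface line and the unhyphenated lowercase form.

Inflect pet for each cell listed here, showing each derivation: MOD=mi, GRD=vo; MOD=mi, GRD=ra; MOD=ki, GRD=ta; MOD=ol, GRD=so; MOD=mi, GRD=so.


cell MOD=mi, GRD=vo:
underlying: pet-ku-bg
1. 0 -> e / C _ C #: inserts after position(s) 6: petkubeg
2. f -> v, p -> b, s -> z / _ Z: no change
3. k -> g, p -> b, t -> d / V _ V: no change
surface: petkubeg

cell MOD=mi, GRD=ra:
underlying: pet-faf-bg
1. 0 -> e / C _ C #: inserts after position(s) 7: petfafbeg
2. f -> v, p -> b, s -> z / _ Z: fires at position(s) 6: petfavbeg
3. k -> g, p -> b, t -> d / V _ V: no change
surface: petfavbeg

cell MOD=ki, GRD=ta:
underlying: pet-kop-f
1. 0 -> e / C _ C #: inserts after position(s) 6: petkopef
2. f -> v, p -> b, s -> z / _ Z: no change
3. k -> g, p -> b, t -> d / V _ V: fires at position(s) 6: petkobef
surface: petkobef

cell MOD=ol, GRD=so:
underlying: pet-ke-ki
1. 0 -> e / C _ C #: no change
2. f -> v, p -> b, s -> z / _ Z: no change
3. k -> g, p -> b, t -> d / V _ V: fires at position(s) 6: petkegi
surface: petkegi

cell MOD=mi, GRD=so:
underlying: pet-ke-bg
1. 0 -> e / C _ C #: inserts after position(s) 6: petkebeg
2. f -> v, p -> b, s -> z / _ Z: no change
3. k -> g, p -> b, t -> d / V _ V: no change
surface: petkebeg


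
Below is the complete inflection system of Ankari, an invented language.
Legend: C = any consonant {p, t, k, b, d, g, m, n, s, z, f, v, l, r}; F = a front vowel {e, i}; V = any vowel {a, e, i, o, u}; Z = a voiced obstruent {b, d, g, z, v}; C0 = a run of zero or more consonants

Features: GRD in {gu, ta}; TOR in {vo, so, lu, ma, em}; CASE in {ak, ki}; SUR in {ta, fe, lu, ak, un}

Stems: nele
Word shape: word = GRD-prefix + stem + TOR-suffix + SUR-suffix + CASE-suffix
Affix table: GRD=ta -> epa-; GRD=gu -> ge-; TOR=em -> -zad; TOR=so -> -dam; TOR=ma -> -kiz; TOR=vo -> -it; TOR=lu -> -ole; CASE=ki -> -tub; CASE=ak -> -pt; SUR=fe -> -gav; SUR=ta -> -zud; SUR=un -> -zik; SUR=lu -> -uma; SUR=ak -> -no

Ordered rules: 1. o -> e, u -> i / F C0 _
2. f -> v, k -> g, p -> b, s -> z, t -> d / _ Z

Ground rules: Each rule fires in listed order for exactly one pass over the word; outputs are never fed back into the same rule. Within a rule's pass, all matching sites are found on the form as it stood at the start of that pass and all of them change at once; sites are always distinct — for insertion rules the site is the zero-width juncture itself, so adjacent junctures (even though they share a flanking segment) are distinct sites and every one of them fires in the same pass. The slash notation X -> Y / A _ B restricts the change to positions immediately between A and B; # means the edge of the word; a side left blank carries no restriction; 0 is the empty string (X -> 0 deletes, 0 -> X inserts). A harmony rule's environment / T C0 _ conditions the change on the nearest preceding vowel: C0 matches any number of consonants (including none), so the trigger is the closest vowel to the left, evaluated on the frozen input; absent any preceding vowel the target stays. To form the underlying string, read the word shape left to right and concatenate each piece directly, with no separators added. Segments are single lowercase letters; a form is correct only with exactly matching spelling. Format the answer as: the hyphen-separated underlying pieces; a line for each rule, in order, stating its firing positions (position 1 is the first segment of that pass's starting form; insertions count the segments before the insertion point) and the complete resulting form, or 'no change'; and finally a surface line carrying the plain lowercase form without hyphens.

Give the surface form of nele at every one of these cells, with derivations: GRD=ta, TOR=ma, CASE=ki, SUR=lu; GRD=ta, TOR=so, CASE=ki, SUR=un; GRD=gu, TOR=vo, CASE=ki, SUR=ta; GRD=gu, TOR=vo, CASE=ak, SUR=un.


cell GRD=ta, TOR=ma, CASE=ki, SUR=lu:
underlying: epa-nele-kiz-uma-tub
1. o -> e, u -> i / F C0 _: fires at position(s) 11: epanelekizimatub
2. f -> v, k -> g, p -> b, s -> z, t -> d / _ Z: no change
surface: epanelekizimatub

cell GRD=ta, TOR=so, CASE=ki, SUR=un:
underlying: epa-nele-dam-zik-tub
1. o -> e, u -> i / F C0 _: fires at position(s) 15: epaneledamziktib
2. f -> v, k -> g, p -> b, s -> z, t -> d / _ Z: no change
surface: epaneledamziktib

cell GRD=gu, TOR=vo, CASE=ki, SUR=ta:
underlying: ge-nele-it-zud-tub
1. o -> e, u -> i / F C0 _: fires at position(s) 10: geneleitzidtub
2. f -> v, k -> g, p -> b, s -> z, t -> d / _ Z: fires at position(s) 8: geneleidzidtub
surface: geneleidzidtub

cell GRD=gu, TOR=vo, CASE=ak, SUR=un:
underlying: ge-nele-it-zik-pt
1. o -> e, u -> i / F C0 _: no change
2. f -> v, k -> g, p -> b, s -> z, t -> d / _ Z: fires at position(s) 8: geneleidzikpt
surface: geneleidzikpt


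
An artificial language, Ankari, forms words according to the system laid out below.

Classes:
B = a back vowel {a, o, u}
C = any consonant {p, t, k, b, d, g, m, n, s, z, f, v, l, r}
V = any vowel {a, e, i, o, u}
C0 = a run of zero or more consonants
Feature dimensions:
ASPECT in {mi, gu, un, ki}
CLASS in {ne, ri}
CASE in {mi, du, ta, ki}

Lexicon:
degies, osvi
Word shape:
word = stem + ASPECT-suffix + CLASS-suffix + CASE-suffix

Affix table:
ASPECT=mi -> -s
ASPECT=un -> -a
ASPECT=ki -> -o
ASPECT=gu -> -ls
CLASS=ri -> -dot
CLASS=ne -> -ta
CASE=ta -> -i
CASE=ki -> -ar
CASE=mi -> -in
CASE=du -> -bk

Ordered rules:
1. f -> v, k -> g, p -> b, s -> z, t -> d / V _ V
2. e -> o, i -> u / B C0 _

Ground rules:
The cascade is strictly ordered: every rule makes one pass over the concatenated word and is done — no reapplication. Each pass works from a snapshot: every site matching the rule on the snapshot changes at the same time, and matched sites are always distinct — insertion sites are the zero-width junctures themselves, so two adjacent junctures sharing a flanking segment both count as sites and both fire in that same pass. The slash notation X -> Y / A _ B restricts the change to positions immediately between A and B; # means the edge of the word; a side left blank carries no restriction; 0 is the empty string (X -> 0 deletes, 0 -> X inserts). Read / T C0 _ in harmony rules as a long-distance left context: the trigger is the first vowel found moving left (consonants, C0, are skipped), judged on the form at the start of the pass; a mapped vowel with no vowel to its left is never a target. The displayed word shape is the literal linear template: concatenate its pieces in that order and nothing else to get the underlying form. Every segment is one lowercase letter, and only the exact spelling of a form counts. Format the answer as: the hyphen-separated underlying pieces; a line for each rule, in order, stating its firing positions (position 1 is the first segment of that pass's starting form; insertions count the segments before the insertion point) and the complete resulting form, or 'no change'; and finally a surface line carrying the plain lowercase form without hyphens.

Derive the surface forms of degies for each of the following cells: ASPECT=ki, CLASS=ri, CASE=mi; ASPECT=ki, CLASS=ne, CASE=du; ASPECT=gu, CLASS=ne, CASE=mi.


cell ASPECT=ki, CLASS=ri, CASE=mi:
underlying: degies-o-dot-in
1. f -> v, k -> g, p -> b, s -> z, t -> d / V _ V: fires at position(s) 6, 10: degiezododin
2. e -> o, i -> u / B C0 _: fires at position(s) 11: degiezododun
surface: degiezododun

cell ASPECT=ki, CLASS=ne, CASE=du:
underlying: degies-o-ta-bk
1. f -> v, k -> g, p -> b, s -> z, t -> d / V _ V: fires at position(s) 6, 8: degiezodabk
2. e -> o, i -> u / B C0 _: no change
surface: degiezodabk

cell ASPECT=gu, CLASS=ne, CASE=mi:
underlying: degies-ls-ta-in
1. f -> v, k -> g, p -> b, s -> z, t -> d / V _ V: no change
2. e -> o, i -> u / B C0 _: fires at position(s) 11: degieslstaun
surface: degieslstaun


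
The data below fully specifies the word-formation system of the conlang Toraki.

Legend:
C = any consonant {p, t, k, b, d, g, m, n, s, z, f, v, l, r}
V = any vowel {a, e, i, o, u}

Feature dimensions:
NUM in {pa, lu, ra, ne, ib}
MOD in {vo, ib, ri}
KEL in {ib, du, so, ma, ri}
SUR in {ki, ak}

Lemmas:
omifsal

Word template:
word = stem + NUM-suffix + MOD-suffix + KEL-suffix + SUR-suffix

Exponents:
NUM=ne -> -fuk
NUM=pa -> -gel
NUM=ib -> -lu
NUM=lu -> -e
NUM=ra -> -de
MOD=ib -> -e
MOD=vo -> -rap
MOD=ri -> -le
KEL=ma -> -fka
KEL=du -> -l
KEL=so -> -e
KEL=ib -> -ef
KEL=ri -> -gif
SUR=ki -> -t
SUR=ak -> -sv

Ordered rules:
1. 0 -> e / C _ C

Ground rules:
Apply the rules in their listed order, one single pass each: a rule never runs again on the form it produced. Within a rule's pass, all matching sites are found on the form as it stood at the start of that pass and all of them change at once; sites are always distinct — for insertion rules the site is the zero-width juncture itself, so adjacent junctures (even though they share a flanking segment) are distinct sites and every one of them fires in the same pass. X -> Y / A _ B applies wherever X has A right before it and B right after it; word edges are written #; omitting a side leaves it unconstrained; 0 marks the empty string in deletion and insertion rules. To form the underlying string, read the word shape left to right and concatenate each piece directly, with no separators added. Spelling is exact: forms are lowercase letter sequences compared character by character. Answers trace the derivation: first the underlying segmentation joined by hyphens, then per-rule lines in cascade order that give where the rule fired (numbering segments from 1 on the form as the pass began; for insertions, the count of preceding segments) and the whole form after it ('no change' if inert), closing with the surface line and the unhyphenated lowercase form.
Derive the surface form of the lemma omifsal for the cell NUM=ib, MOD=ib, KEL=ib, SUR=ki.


underlying: omifsal-lu-e-ef-t
1. 0 -> e / C _ C: inserts after position(s) 4, 7, 12: omifesalelueefet
surface: omifesalelueefet


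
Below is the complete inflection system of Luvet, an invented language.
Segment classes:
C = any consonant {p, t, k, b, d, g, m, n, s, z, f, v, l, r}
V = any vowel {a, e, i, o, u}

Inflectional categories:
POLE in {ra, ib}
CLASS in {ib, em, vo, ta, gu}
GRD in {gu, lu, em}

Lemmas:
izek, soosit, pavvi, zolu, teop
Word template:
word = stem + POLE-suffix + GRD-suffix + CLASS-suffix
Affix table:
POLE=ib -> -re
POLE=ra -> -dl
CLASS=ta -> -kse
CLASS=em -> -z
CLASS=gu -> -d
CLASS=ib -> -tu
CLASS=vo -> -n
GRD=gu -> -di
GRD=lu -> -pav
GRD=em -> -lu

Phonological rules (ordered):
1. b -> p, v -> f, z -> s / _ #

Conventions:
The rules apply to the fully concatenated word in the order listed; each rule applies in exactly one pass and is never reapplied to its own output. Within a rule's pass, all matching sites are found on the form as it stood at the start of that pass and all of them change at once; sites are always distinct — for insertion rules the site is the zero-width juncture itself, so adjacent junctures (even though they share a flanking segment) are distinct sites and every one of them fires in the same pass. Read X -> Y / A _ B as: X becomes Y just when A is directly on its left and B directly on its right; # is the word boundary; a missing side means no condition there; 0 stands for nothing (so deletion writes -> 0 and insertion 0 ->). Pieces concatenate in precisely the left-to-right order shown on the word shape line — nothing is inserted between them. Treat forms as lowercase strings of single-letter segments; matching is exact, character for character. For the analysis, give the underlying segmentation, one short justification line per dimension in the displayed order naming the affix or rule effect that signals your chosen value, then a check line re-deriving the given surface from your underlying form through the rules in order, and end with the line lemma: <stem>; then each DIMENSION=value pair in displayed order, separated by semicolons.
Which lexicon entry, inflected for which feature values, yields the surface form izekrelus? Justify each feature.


underlying: izek-re-lu-z
POLE=ib - signalled by the affix -re
CLASS=em - signalled by the affix -z
GRD=em - signalled by the affix -lu
check: izekreluz -> izekrelus
lemma: izek; POLE=ib; CLASS=em; GRD=em


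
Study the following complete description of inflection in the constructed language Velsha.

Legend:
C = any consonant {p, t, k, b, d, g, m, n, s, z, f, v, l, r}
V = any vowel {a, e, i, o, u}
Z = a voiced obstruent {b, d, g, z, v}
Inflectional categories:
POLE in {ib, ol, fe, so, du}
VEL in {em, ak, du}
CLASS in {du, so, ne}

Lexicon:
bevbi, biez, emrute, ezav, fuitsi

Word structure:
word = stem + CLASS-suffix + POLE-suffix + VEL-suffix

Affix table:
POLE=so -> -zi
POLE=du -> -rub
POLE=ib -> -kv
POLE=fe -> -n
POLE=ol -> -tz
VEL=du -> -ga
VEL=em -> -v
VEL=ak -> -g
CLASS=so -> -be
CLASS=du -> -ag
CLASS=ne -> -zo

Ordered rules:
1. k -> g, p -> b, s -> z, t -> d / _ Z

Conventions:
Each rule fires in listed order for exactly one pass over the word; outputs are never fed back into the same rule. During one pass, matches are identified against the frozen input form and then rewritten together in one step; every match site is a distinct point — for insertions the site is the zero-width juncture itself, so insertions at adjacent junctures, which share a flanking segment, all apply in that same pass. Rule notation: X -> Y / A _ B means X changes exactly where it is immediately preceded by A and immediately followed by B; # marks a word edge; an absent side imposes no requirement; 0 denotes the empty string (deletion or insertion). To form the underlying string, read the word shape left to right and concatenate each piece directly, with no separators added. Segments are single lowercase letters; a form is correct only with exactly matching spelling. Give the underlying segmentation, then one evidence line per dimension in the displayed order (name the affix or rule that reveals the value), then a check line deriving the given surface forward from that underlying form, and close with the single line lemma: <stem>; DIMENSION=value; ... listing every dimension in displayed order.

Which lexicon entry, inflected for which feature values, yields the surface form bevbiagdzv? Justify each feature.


underlying: bevbi-ag-tz-v
POLE=ol - signalled by the affix -tz
VEL=em - signalled by the affix -v
CLASS=du - signalled by the affix -ag
check: bevbiagtzv -> bevbiagdzv
lemma: bevbi; POLE=ol; VEL=em; CLASS=du


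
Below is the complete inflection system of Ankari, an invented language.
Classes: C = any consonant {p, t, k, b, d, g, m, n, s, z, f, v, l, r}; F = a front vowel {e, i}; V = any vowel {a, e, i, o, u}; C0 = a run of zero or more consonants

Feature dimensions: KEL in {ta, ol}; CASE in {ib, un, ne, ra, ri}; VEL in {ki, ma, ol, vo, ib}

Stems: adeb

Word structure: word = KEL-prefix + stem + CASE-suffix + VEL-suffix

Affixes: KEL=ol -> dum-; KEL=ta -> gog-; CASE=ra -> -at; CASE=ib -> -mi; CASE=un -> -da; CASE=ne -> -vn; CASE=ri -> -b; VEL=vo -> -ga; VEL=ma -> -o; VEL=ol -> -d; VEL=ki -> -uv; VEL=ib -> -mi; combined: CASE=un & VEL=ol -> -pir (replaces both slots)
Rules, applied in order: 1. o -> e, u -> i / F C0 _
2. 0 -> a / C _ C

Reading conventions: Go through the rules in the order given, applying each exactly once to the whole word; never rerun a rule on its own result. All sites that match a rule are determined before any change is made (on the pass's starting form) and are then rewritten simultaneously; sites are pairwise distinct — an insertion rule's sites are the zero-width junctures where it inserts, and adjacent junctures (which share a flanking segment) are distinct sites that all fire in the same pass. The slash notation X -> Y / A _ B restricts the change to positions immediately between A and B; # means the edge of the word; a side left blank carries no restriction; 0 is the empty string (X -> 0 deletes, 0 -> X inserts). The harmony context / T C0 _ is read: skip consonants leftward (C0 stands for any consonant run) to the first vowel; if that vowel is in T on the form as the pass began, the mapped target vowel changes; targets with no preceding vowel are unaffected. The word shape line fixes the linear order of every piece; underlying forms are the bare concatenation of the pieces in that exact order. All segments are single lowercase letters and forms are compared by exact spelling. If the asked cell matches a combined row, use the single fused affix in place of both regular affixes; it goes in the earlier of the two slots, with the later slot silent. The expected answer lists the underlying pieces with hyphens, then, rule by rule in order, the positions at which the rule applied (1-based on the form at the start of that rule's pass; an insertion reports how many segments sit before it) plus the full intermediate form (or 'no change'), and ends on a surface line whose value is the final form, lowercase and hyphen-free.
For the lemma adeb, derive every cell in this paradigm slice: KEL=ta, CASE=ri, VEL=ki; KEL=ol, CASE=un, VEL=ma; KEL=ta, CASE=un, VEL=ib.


cell KEL=ta, CASE=ri, VEL=ki:
underlying: gog-adeb-b-uv
1. o -> e, u -> i / F C0 _: fires at position(s) 9: gogadebbiv
2. 0 -> a / C _ C: inserts after position(s) 7: gogadebabiv
surface: gogadebabiv

cell KEL=ol, CASE=un, VEL=ma:
underlying: dum-adeb-da-o
1. o -> e, u -> i / F C0 _: no change
2. 0 -> a / C _ C: inserts after position(s) 7: dumadebadao
surface: dumadebadao

cell KEL=ta, CASE=un, VEL=ib:
underlying: gog-adeb-da-mi
1. o -> e, u -> i / F C0 _: no change
2. 0 -> a / C _ C: inserts after position(s) 7: gogadebadami
surface: gogadebadami


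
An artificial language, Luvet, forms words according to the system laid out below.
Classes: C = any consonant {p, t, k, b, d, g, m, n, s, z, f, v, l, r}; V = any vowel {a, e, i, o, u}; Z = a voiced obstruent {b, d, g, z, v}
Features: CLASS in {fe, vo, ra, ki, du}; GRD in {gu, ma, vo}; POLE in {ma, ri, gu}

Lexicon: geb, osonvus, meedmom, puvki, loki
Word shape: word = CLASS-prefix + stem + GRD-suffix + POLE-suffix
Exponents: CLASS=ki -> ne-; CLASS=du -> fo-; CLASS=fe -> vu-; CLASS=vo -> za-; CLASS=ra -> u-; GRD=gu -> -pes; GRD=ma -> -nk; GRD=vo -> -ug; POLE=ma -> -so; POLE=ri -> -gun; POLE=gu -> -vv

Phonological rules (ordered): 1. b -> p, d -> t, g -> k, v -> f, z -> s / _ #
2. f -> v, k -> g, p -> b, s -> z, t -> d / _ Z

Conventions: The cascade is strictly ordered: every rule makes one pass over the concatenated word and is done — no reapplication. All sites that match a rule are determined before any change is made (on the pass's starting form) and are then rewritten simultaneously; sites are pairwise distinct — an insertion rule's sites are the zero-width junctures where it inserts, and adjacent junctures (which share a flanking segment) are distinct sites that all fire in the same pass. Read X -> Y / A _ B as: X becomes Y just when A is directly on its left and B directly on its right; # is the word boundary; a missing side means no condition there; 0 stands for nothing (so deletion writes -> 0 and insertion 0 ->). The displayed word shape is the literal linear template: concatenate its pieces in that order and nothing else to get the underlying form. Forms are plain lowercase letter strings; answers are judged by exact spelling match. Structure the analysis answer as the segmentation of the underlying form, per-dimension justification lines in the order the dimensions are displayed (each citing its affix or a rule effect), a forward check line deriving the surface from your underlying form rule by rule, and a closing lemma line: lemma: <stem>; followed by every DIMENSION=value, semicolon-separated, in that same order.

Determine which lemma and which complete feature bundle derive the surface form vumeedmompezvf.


underlying: vu-meedmom-pes-vv
CLASS=fe - signalled by the affix vu-
GRD=gu - signalled by the affix -pes
POLE=gu - signalled by the affix -vv
check: vumeedmompesvv -> vumeedmompesvf -> vumeedmompezvf
lemma: meedmom; CLASS=fe; GRD=gu; POLE=gu


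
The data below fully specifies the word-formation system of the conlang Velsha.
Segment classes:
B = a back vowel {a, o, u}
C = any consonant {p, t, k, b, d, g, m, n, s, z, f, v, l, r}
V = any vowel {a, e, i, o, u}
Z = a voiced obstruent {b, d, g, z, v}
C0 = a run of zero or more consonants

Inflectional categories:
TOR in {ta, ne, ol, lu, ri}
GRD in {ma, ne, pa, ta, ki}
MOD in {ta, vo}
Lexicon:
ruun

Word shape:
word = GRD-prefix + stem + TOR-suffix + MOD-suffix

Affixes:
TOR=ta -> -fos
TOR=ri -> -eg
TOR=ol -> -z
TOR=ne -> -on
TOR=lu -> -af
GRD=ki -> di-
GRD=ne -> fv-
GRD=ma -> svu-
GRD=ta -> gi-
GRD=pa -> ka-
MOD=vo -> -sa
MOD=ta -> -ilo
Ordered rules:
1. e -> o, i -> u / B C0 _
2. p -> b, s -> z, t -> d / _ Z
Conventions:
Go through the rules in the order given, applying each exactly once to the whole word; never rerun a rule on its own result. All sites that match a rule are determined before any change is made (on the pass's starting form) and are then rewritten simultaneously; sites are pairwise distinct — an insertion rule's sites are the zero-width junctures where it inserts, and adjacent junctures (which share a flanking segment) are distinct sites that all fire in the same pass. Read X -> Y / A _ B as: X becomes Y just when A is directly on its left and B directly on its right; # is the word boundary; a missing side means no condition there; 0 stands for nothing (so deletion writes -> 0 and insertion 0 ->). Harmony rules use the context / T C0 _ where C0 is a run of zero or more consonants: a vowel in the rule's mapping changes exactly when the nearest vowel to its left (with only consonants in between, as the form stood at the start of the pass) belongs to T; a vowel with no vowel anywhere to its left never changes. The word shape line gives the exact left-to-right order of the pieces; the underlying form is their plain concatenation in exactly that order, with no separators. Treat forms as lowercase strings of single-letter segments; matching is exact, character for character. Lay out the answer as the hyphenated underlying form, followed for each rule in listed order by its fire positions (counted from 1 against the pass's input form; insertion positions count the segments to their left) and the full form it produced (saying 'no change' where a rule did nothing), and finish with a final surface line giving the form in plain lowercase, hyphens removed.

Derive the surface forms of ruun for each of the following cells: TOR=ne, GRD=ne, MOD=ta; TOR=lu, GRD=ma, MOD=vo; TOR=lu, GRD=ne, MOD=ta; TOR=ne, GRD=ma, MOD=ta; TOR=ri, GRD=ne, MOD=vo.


cell TOR=ne, GRD=ne, MOD=ta:
underlying: fv-ruun-on-ilo
1. e -> o, i -> u / B C0 _: fires at position(s) 9: fvruunonulo
2. p -> b, s -> z, t -> d / _ Z: no change
surface: fvruunonulo

cell TOR=lu, GRD=ma, MOD=vo:
underlying: svu-ruun-af-sa
1. e -> o, i -> u / B C0 _: no change
2. p -> b, s -> z, t -> d / _ Z: fires at position(s) 1: zvuruunafsa
surface: zvuruunafsa

cell TOR=lu, GRD=ne, MOD=ta:
underlying: fv-ruun-af-ilo
1. e -> o, i -> u / B C0 _: fires at position(s) 9: fvruunafulo
2. p -> b, s -> z, t -> d / _ Z: no change
surface: fvruunafulo

cell TOR=ne, GRD=ma, MOD=ta:
underlying: svu-ruun-on-ilo
1. e -> o, i -> u / B C0 _: fires at position(s) 10: svuruunonulo
2. p -> b, s -> z, t -> d / _ Z: fires at position(s) 1: zvuruunonulo
surface: zvuruunonulo

cell TOR=ri, GRD=ne, MOD=vo:
underlying: fv-ruun-eg-sa
1. e -> o, i -> u / B C0 _: fires at position(s) 7: fvruunogsa
2. p -> b, s -> z, t -> d / _ Z: no change
surface: fvruunogsa


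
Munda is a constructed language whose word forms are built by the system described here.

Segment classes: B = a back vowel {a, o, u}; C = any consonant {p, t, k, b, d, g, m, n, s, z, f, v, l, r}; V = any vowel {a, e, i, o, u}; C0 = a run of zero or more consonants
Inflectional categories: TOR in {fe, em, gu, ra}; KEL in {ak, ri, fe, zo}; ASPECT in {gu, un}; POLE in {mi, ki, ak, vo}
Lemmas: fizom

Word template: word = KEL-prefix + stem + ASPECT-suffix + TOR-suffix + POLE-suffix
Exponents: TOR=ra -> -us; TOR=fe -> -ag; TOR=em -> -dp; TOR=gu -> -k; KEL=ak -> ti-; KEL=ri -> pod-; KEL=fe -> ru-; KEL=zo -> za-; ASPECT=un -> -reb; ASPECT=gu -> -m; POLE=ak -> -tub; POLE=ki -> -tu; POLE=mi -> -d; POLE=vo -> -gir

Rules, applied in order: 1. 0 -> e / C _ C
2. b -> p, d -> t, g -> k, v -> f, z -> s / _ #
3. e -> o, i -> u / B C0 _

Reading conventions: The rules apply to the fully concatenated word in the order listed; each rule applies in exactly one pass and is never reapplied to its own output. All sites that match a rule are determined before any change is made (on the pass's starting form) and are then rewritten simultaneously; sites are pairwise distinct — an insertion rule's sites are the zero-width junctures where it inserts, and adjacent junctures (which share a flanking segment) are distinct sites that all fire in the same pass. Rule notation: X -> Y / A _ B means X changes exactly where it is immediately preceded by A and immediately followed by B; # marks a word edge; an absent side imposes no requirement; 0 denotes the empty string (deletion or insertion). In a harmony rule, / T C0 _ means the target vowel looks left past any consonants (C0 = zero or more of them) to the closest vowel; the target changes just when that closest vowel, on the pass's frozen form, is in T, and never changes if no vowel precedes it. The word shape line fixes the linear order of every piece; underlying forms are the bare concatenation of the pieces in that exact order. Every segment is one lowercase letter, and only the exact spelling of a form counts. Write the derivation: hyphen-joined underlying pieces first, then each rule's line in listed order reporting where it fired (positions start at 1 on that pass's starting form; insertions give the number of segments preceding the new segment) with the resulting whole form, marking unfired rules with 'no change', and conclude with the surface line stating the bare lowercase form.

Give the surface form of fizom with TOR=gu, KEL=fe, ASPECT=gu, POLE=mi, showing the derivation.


underlying: ru-fizom-m-k-d
1. 0 -> e / C _ C: inserts after position(s) 7, 8, 9: rufizomemeked
2. b -> p, d -> t, g -> k, v -> f, z -> s / _ #: fires at position(s) 13: rufizomemeket
3. e -> o, i -> u / B C0 _: fires at position(s) 4, 8: rufuzomomeket
surface: rufuzomomeket


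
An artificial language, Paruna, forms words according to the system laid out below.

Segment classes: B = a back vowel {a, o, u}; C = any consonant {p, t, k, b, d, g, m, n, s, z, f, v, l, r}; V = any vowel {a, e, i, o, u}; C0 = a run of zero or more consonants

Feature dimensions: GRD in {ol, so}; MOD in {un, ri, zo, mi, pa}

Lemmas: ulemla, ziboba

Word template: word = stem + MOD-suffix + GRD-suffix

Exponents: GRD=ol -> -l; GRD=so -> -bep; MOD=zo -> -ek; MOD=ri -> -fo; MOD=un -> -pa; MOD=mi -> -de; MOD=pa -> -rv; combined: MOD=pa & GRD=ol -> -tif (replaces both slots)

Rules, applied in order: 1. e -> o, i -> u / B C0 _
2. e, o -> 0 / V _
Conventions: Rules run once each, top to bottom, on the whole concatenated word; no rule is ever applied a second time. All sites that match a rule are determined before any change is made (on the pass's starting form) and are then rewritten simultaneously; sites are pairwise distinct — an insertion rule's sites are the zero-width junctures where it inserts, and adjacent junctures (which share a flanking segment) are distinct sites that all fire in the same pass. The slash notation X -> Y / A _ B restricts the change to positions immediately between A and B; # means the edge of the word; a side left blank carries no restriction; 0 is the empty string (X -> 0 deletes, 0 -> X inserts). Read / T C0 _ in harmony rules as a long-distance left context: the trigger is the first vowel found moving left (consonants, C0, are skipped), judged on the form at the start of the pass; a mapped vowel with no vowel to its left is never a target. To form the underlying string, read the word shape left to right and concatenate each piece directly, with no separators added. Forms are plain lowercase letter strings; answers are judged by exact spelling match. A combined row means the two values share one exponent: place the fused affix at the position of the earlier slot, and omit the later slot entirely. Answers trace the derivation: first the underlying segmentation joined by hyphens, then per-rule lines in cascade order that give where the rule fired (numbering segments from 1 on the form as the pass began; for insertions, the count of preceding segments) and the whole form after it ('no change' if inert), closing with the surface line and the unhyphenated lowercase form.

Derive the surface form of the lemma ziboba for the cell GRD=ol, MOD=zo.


underlying: ziboba-ek-l
1. e -> o, i -> u / B C0 _: fires at position(s) 7: zibobaokl
2. e, o -> 0 / V _: fires at position(s) 7: zibobakl
surface: zibobakl
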